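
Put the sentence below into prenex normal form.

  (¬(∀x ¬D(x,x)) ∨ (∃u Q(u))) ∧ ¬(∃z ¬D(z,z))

Push ¬ through the quantifiers and connectives to reach negation normal form:
  ((∃x D(x,x)) ∨ (∃u Q(u))) ∧ (∀z D(z,z))
All bound variables are already distinct, so no renaming is needed.
Extract every quantifier outward, since the variables are now distinct and don't occur free across branches:
  ∃x ∃u ∀z ((D(x,x) ∨ Q(u)) ∧ D(z,z))

∃x ∃u ∀z ((D(x,x) ∨ Q(u)) ∧ D(z,z))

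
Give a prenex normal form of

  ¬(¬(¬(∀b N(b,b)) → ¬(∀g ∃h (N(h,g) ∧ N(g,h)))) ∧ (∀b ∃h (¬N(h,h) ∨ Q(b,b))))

First replace A → B with ¬A ∨ B.
  ¬(¬(¬¬(∀b N(b,b)) ∨ ¬(∀g ∃h (N(h,g) ∧ N(g,h)))) ∧ (∀b ∃h (¬N(h,h) ∨ Q(b,b))))
Move each ¬ inward, flipping quantifiers it crosses:
  (∀b N(b,b)) ∨ (∃g ∀h (¬N(h,g) ∨ ¬N(g,h))) ∨ (∃b ∀h (N(h,h) ∧ ¬Q(b,b)))
Rename bound variables to avoid capture: b↦v1, h↦x1.
  (∀b N(b,b)) ∨ (∃g ∀h (¬N(h,g) ∨ ¬N(g,h))) ∨ (∃v1 ∀x1 (N(x1,x1) ∧ ¬Q(v1,v1)))
Pull the quantifiers to the front (each side's bound variable is not free in the other side):
  ∀b ∃g ∀h ∃v1 ∀x1 (N(b,b) ∨ ¬N(h,g) ∨ ¬N(g,h) ∨ N(x1,x1) ∧ ¬Q(v1,v1))

∀b ∃g ∀h ∃v1 ∀x1 (N(b,b) ∨ ¬N(h,g) ∨ ¬N(g,h) ∨ N(x1,x1) ∧ ¬Q(v1,v1))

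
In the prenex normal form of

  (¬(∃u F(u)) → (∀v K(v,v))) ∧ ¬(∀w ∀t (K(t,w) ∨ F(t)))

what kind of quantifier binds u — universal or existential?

Eliminate → and ↔ using ¬ and ∨.
  (¬¬(∃u F(u)) ∨ (∀v K(v,v))) ∧ ¬(∀w ∀t (K(t,w) ∨ F(t)))
Drive negations inward (¬∀x A ≡ ∃x ¬A, ¬∃x A ≡ ∀x ¬A, De Morgan for ∧/∨):
  ((∃u F(u)) ∨ (∀v K(v,v))) ∧ (∃w ∃t (¬K(t,w) ∧ ¬F(t)))
All bound variables are already distinct, so no renaming is needed.
Finally move all quantifiers to the prefix:
  ∃u ∀v ∃w ∃t ((F(u) ∨ K(v,v)) ∧ ¬K(t,w) ∧ ¬F(t))
The quantifier ∃u sits under an even number of negations (counting the antecedent side of each →), so it remains existential.

existential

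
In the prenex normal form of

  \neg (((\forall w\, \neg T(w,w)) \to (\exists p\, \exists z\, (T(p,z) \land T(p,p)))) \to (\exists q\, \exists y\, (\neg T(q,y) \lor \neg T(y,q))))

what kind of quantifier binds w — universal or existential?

First replace A → B with ¬A ∨ B.
  \neg (\neg (\neg (\forall w\, \neg T(w,w)) \lor (\exists p\, \exists z\, (T(p,z) \land T(p,p)))) \lor (\exists q\, \exists y\, (\neg T(q,y) \lor \neg T(y,q))))
Move each ¬ inward, flipping quantifiers it crosses:
  ((\exists w\, T(w,w)) \lor (\exists p\, \exists z\, (T(p,z) \land T(p,p)))) \land (\forall q\, \forall y\, (T(q,y) \land T(y,q)))
All bound variables are already distinct, so no renaming is needed.
Extract every quantifier outward, since the variables are now distinct and don't occur free across branches:
  \exists w\, \exists p\, \exists z\, \forall q\, \forall y\, ((T(w,w) \lor T(p,z) \land T(p,p)) \land T(q,y) \land T(y,q))
The quantifier \forall w sits under an odd number of negations (counting the antecedent side of each →), so it flips to \exists w.

existential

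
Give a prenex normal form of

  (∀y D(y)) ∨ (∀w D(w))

∀y ∀w (D(y) ∨ D(w))

Extract every quantifier outward, since the variables are now distinct and don't occur free across branches:
  ∀y ∀w (D(y) ∨ D(w))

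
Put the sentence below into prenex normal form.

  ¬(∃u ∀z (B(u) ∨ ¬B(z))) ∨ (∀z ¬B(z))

Drive negations inward (¬∀x A ≡ ∃x ¬A, ¬∃x A ≡ ∀x ¬A, De Morgan for ∧/∨):
  (∀u ∃z (¬B(u) ∧ B(z))) ∨ (∀z ¬B(z))
Standardize variables apart so no two quantifiers bind the same name: z↦a.
  (∀u ∃z (¬B(u) ∧ B(z))) ∨ (∀a ¬B(a))
Pull the quantifiers to the front (each side's bound variable is not free in the other side):
  ∀u ∃z ∀a (¬B(u) ∧ B(z) ∨ ¬B(a))

∀u ∃z ∀a (¬B(u) ∧ B(z) ∨ ¬B(a))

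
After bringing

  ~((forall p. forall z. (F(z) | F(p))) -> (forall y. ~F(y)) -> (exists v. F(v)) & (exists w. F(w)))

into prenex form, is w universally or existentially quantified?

Rewrite implications/biconditionals: A → B as ¬A ∨ B.
  ~(~(forall p. forall z. (F(z) | F(p))) | ~(forall y. ~F(y)) | (exists v. F(v)) & (exists w. F(w)))
Push ¬ through the quantifiers and connectives to reach negation normal form:
  (forall p. forall z. (F(z) | F(p))) & (forall y. ~F(y)) & ((forall v. ~F(v)) | (forall w. ~F(w)))
Pull the quantifiers to the front (each side's bound variable is not free in the other side):
  forall p. forall z. forall y. forall v. forall w. ((F(z) | F(p)) & ~F(y) & (~F(v) | ~F(w)))
The quantifier exists w sits under an odd number of negations (counting the antecedent side of each →), so it flips to forall w.

universal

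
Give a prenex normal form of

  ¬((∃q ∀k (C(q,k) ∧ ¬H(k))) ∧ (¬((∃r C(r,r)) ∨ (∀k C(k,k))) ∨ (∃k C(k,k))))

Move each ¬ inward, flipping quantifiers it crosses:
  (∀q ∃k (¬C(q,k) ∨ H(k))) ∨ ((∃r C(r,r)) ∨ (∀k C(k,k))) ∧ (∀k ¬C(k,k))
Standardize variables apart so no two quantifiers bind the same name: k↦v, k↦a.
  (∀q ∃k (¬C(q,k) ∨ H(k))) ∨ ((∃r C(r,r)) ∨ (∀v C(v,v))) ∧ (∀a ¬C(a,a))
Finally move all quantifiers to the prefix:
  ∀q ∃k ∃r ∀v ∀a (¬C(q,k) ∨ H(k) ∨ (C(r,r) ∨ C(v,v)) ∧ ¬C(a,a))

∀q ∃k ∃r ∀v ∀a (¬C(q,k) ∨ H(k) ∨ (C(r,r) ∨ C(v,v)) ∧ ¬C(a,a))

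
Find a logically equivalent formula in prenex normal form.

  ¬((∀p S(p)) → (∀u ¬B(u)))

∀p ∃u (S(p) ∧ B(u))

Rewrite implications/biconditionals: A → B as ¬A ∨ B.
  ¬(¬(∀p S(p)) ∨ (∀u ¬B(u)))
Drive negations inward (¬∀x A ≡ ∃x ¬A, ¬∃x A ≡ ∀x ¬A, De Morgan for ∧/∨):
  (∀p S(p)) ∧ (∃u B(u))
All bound variables are already distinct, so no renaming is needed.
Extract every quantifier outward, since the variables are now distinct and don't occur free across branches:
  ∀p ∃u (S(p) ∧ B(u))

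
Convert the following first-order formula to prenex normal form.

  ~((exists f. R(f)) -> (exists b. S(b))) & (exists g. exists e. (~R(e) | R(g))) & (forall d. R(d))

exists f. forall b. exists g. exists e. forall d. (R(f) & ~S(b) & (~R(e) | R(g)) & R(d))

Eliminate → and ↔ using ¬ and ∨.
  ~(~(exists f. R(f)) | (exists b. S(b))) & (exists g. exists e. (~R(e) | R(g))) & (forall d. R(d))
Move each ¬ inward, flipping quantifiers it crosses:
  (exists f. R(f)) & (forall b. ~S(b)) & (exists g. exists e. (~R(e) | R(g))) & (forall d. R(d))
All bound variables are already distinct, so no renaming is needed.
Finally move all quantifiers to the prefix:
  exists f. forall b. exists g. exists e. forall d. (R(f) & ~S(b) & (~R(e) | R(g)) & R(d))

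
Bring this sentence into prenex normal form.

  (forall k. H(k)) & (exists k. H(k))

forall k. exists u. (H(k) & H(u))

Standardize variables apart so no two quantifiers bind the same name: k↦u.
  (forall k. H(k)) & (exists u. H(u))
Extract every quantifier outward, since the variables are now distinct and don't occur free across branches:
  forall k. exists u. (H(k) & H(u))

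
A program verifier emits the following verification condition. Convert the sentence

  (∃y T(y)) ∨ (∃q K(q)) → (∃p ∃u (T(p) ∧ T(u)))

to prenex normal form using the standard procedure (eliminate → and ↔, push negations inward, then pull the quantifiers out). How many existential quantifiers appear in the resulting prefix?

Eliminate → and ↔ using ¬ and ∨.
  ¬((∃y T(y)) ∨ (∃q K(q))) ∨ (∃p ∃u (T(p) ∧ T(u)))
Drive negations inward (¬∀x A ≡ ∃x ¬A, ¬∃x A ≡ ∀x ¬A, De Morgan for ∧/∨):
  (∀y ¬T(y)) ∧ (∀q ¬K(q)) ∨ (∃p ∃u (T(p) ∧ T(u)))
All bound variables are already distinct, so no renaming is needed.
Finally move all quantifiers to the prefix:
  ∀y ∀q ∃p ∃u (¬T(y) ∧ ¬K(q) ∨ T(p) ∧ T(u))
The prefix is ∀y ∀q ∃p ∃u: 2 universal, 2 existential.

2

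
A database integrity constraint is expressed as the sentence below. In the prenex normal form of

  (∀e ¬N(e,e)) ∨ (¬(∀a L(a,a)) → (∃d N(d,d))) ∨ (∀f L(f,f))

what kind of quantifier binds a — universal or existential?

Eliminate → and ↔ using ¬ and ∨.
  (∀e ¬N(e,e)) ∨ ¬¬(∀a L(a,a)) ∨ (∃d N(d,d)) ∨ (∀f L(f,f))
Drive negations inward (¬∀x A ≡ ∃x ¬A, ¬∃x A ≡ ∀x ¬A, De Morgan for ∧/∨):
  (∀e ¬N(e,e)) ∨ (∀a L(a,a)) ∨ (∃d N(d,d)) ∨ (∀f L(f,f))
Finally move all quantifiers to the prefix:
  ∀e ∀a ∃d ∀f (¬N(e,e) ∨ L(a,a) ∨ N(d,d) ∨ L(f,f))
The quantifier ∀a sits under an even number of negations (counting the antecedent side of each →), so it remains universal.

universal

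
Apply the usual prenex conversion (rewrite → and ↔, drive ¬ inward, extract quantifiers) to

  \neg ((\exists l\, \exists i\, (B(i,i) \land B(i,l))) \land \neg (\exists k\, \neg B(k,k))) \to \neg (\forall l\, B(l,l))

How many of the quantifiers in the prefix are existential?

3

Eliminate → and ↔ using ¬ and ∨.
  \neg \neg ((\exists l\, \exists i\, (B(i,i) \land B(i,l))) \land \neg (\exists k\, \neg B(k,k))) \lor \neg (\forall l\, B(l,l))
Move each ¬ inward, flipping quantifiers it crosses:
  (\exists l\, \exists i\, (B(i,i) \land B(i,l))) \land (\forall k\, B(k,k)) \lor (\exists l\, \neg B(l,l))
Standardize variables apart so no two quantifiers bind the same name: l↦w.
  (\exists l\, \exists i\, (B(i,i) \land B(i,l))) \land (\forall k\, B(k,k)) \lor (\exists w\, \neg B(w,w))
Pull the quantifiers to the front (each side's bound variable is not free in the other side):
  \exists l\, \exists i\, \forall k\, \exists w\, (B(i,i) \land B(i,l) \land B(k,k) \lor \neg B(w,w))
The prefix is \exists l \exists i \forall k \exists w: 1 universal, 3 existential.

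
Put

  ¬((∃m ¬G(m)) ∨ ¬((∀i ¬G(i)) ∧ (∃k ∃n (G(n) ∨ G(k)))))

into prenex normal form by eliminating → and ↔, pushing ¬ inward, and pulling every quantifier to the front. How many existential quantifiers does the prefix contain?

Move each ¬ inward, flipping quantifiers it crosses:
  (∀m G(m)) ∧ (∀i ¬G(i)) ∧ (∃k ∃n (G(n) ∨ G(k)))
Finally move all quantifiers to the prefix:
  ∀m ∀i ∃k ∃n (G(m) ∧ ¬G(i) ∧ (G(n) ∨ G(k)))
The prefix is ∀m ∀i ∃k ∃n: 2 universal, 2 existential.

2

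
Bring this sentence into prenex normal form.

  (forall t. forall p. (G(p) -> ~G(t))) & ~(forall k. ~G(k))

forall t. forall p. exists k. ((~G(p) | ~G(t)) & G(k))

First replace A → B with ¬A ∨ B.
  (forall t. forall p. (~G(p) | ~G(t))) & ~(forall k. ~G(k))
Move each ¬ inward, flipping quantifiers it crosses:
  (forall t. forall p. (~G(p) | ~G(t))) & (exists k. G(k))
All bound variables are already distinct, so no renaming is needed.
Extract every quantifier outward, since the variables are now distinct and don't occur free across branches:
  forall t. forall p. exists k. ((~G(p) | ~G(t)) & G(k))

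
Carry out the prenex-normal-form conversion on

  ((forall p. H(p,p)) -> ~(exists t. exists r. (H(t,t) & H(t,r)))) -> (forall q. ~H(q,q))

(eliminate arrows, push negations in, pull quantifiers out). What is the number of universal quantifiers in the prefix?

Eliminate → and ↔ using ¬ and ∨.
  ~(~(forall p. H(p,p)) | ~(exists t. exists r. (H(t,t) & H(t,r)))) | (forall q. ~H(q,q))
Move each ¬ inward, flipping quantifiers it crosses:
  (forall p. H(p,p)) & (exists t. exists r. (H(t,t) & H(t,r))) | (forall q. ~H(q,q))
All bound variables are already distinct, so no renaming is needed.
Pull the quantifiers to the front (each side's bound variable is not free in the other side):
  forall p. exists t. exists r. forall q. (H(p,p) & H(t,t) & H(t,r) | ~H(q,q))
The prefix is forall p exists t exists r forall q: 2 universal, 2 existential.

2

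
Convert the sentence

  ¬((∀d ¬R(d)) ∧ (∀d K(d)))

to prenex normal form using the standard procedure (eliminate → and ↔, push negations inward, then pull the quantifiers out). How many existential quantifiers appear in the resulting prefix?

2

Move each ¬ inward, flipping quantifiers it crosses:
  (∃d R(d)) ∨ (∃d ¬K(d))
Standardize variables apart so no two quantifiers bind the same name: d↦v.
  (∃d R(d)) ∨ (∃v ¬K(v))
Extract every quantifier outward, since the variables are now distinct and don't occur free across branches:
  ∃d ∃v (R(d) ∨ ¬K(v))
The prefix is ∃d ∃v: 0 universal, 2 existential.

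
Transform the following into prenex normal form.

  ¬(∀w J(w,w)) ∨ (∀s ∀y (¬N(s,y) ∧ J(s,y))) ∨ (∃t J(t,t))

∃w ∀s ∀y ∃t (¬J(w,w) ∨ ¬N(s,y) ∧ J(s,y) ∨ J(t,t))

Drive negations inward (¬∀x A ≡ ∃x ¬A, ¬∃x A ≡ ∀x ¬A, De Morgan for ∧/∨):
  (∃w ¬J(w,w)) ∨ (∀s ∀y (¬N(s,y) ∧ J(s,y))) ∨ (∃t J(t,t))
All bound variables are already distinct, so no renaming is needed.
Pull the quantifiers to the front (each side's bound variable is not free in the other side):
  ∃w ∀s ∀y ∃t (¬J(w,w) ∨ ¬N(s,y) ∧ J(s,y) ∨ J(t,t))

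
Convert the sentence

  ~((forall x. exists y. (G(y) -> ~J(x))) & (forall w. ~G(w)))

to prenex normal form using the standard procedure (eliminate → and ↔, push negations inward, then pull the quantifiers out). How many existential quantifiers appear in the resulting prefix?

2

Eliminate → and ↔ using ¬ and ∨.
  ~((forall x. exists y. (~G(y) | ~J(x))) & (forall w. ~G(w)))
Drive negations inward (¬∀x A ≡ ∃x ¬A, ¬∃x A ≡ ∀x ¬A, De Morgan for ∧/∨):
  (exists x. forall y. (G(y) & J(x))) | (exists w. G(w))
All bound variables are already distinct, so no renaming is needed.
Finally move all quantifiers to the prefix:
  exists x. forall y. exists w. (G(y) & J(x) | G(w))
The prefix is exists x forall y exists w: 1 universal, 2 existential.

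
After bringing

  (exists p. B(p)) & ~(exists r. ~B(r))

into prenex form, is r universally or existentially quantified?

Move each ¬ inward, flipping quantifiers it crosses:
  (exists p. B(p)) & (forall r. B(r))
Pull the quantifiers to the front (each side's bound variable is not free in the other side):
  exists p. forall r. (B(p) & B(r))
The quantifier exists r sits under an odd number of negations, so it flips to forall r.

universal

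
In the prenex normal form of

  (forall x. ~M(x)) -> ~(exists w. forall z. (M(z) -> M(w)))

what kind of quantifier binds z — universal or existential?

First replace A → B with ¬A ∨ B.
  ~(forall x. ~M(x)) | ~(exists w. forall z. (~M(z) | M(w)))
Drive negations inward (¬∀x A ≡ ∃x ¬A, ¬∃x A ≡ ∀x ¬A, De Morgan for ∧/∨):
  (exists x. M(x)) | (forall w. exists z. (M(z) & ~M(w)))
Pull the quantifiers to the front (each side's bound variable is not free in the other side):
  exists x. forall w. exists z. (M(x) | M(z) & ~M(w))
The quantifier forall z sits under an odd number of negations (counting the antecedent side of each →), so it flips to exists z.

existential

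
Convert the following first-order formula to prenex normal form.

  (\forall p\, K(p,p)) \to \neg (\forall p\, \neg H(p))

Eliminate → and ↔ using ¬ and ∨.
  \neg (\forall p\, K(p,p)) \lor \neg (\forall p\, \neg H(p))
Move each ¬ inward, flipping quantifiers it crosses:
  (\exists p\, \neg K(p,p)) \lor (\exists p\, H(p))
Rename bound variables to avoid capture: p↦a.
  (\exists p\, \neg K(p,p)) \lor (\exists a\, H(a))
Finally move all quantifiers to the prefix:
  \exists p\, \exists a\, (\neg K(p,p) \lor H(a))

\exists p\, \exists a\, (\neg K(p,p) \lor H(a))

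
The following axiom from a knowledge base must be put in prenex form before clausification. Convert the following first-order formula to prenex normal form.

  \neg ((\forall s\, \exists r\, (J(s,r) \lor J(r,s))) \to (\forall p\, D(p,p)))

\forall s\, \exists r\, \exists p\, ((J(s,r) \lor J(r,s)) \land \neg D(p,p))

Rewrite implications/biconditionals: A → B as ¬A ∨ B.
  \neg (\neg (\forall s\, \exists r\, (J(s,r) \lor J(r,s))) \lor (\forall p\, D(p,p)))
Push ¬ through the quantifiers and connectives to reach negation normal form:
  (\forall s\, \exists r\, (J(s,r) \lor J(r,s))) \land (\exists p\, \neg D(p,p))
Pull the quantifiers to the front (each side's bound variable is not free in the other side):
  \forall s\, \exists r\, \exists p\, ((J(s,r) \lor J(r,s)) \land \neg D(p,p))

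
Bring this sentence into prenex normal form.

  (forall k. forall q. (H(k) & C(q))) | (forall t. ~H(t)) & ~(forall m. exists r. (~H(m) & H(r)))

forall k. forall q. forall t. exists m. forall r. (H(k) & C(q) | ~H(t) & (H(m) | ~H(r)))

Drive negations inward (¬∀x A ≡ ∃x ¬A, ¬∃x A ≡ ∀x ¬A, De Morgan for ∧/∨):
  (forall k. forall q. (H(k) & C(q))) | (forall t. ~H(t)) & (exists m. forall r. (H(m) | ~H(r)))
Pull the quantifiers to the front (each side's bound variable is not free in the other side):
  forall k. forall q. forall t. exists m. forall r. (H(k) & C(q) | ~H(t) & (H(m) | ~H(r)))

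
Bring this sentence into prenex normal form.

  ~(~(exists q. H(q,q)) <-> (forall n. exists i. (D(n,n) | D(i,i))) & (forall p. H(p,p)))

Eliminate → and ↔ using ¬ and ∨; A ↔ B as (¬A ∨ B) ∧ (¬B ∨ A).
  ~((~~(exists q. H(q,q)) | (forall n. exists i. (D(n,n) | D(i,i))) & (forall p. H(p,p))) & (~((forall n. exists i. (D(n,n) | D(i,i))) & (forall p. H(p,p))) | ~(exists q. H(q,q))))
Move each ¬ inward, flipping quantifiers it crosses:
  (forall q. ~H(q,q)) & ((exists n. forall i. (~D(n,n) & ~D(i,i))) | (exists p. ~H(p,p))) | (forall n. exists i. (D(n,n) | D(i,i))) & (forall p. H(p,p)) & (exists q. H(q,q))
Rename bound variables to avoid capture: n↦u, i↦c, p↦w1, q↦b.
  (forall q. ~H(q,q)) & ((exists n. forall i. (~D(n,n) & ~D(i,i))) | (exists p. ~H(p,p))) | (forall u. exists c. (D(u,u) | D(c,c))) & (forall w1. H(w1,w1)) & (exists b. H(b,b))
Pull the quantifiers to the front (each side's bound variable is not free in the other side):
  forall q. exists n. forall i. exists p. forall u. exists c. forall w1. exists b. (~H(q,q) & (~D(n,n) & ~D(i,i) | ~H(p,p)) | (D(u,u) | D(c,c)) & H(w1,w1) & H(b,b))

forall q. exists n. forall i. exists p. forall u. exists c. forall w1. exists b. (~H(q,q) & (~D(n,n) & ~D(i,i) | ~H(p,p)) | (D(u,u) | D(c,c)) & H(w1,w1) & H(b,b))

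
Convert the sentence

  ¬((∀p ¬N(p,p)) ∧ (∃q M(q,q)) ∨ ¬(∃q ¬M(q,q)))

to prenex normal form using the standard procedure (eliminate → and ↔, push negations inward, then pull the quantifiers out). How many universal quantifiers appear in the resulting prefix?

Move each ¬ inward, flipping quantifiers it crosses:
  ((∃p N(p,p)) ∨ (∀q ¬M(q,q))) ∧ (∃q ¬M(q,q))
Give each quantifier a distinct variable: q↦y.
  ((∃p N(p,p)) ∨ (∀q ¬M(q,q))) ∧ (∃y ¬M(y,y))
Pull the quantifiers to the front (each side's bound variable is not free in the other side):
  ∃p ∀q ∃y ((N(p,p) ∨ ¬M(q,q)) ∧ ¬M(y,y))
The prefix is ∃p ∀q ∃y: 1 universal, 2 existential.

1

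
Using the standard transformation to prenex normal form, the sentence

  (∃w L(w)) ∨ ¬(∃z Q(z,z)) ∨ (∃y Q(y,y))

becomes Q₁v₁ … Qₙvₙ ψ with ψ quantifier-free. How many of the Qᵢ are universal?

1

Drive negations inward (¬∀x A ≡ ∃x ¬A, ¬∃x A ≡ ∀x ¬A, De Morgan for ∧/∨):
  (∃w L(w)) ∨ (∀z ¬Q(z,z)) ∨ (∃y Q(y,y))
Extract every quantifier outward, since the variables are now distinct and don't occur free across branches:
  ∃w ∀z ∃y (L(w) ∨ ¬Q(z,z) ∨ Q(y,y))
The prefix is ∃w ∀z ∃y: 1 universal, 2 existential.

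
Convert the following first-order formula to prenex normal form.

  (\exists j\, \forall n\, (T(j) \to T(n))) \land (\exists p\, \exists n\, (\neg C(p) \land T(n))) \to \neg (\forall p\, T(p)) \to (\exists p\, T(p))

First replace A → B with ¬A ∨ B.
  \neg ((\exists j\, \forall n\, (\neg T(j) \lor T(n))) \land (\exists p\, \exists n\, (\neg C(p) \land T(n)))) \lor \neg \neg (\forall p\, T(p)) \lor (\exists p\, T(p))
Drive negations inward (¬∀x A ≡ ∃x ¬A, ¬∃x A ≡ ∀x ¬A, De Morgan for ∧/∨):
  (\forall j\, \exists n\, (T(j) \land \neg T(n))) \lor (\forall p\, \forall n\, (C(p) \lor \neg T(n))) \lor (\forall p\, T(p)) \lor (\exists p\, T(p))
Standardize variables apart so no two quantifiers bind the same name: n↦x, p↦w1, p↦a.
  (\forall j\, \exists n\, (T(j) \land \neg T(n))) \lor (\forall p\, \forall x\, (C(p) \lor \neg T(x))) \lor (\forall w1\, T(w1)) \lor (\exists a\, T(a))
Pull the quantifiers to the front (each side's bound variable is not free in the other side):
  \forall j\, \exists n\, \forall p\, \forall x\, \forall w1\, \exists a\, (T(j) \land \neg T(n) \lor C(p) \lor \neg T(x) \lor T(w1) \lor T(a))

\forall j\, \exists n\, \forall p\, \forall x\, \forall w1\, \exists a\, (T(j) \land \neg T(n) \lor C(p) \lor \neg T(x) \lor T(w1) \lor T(a))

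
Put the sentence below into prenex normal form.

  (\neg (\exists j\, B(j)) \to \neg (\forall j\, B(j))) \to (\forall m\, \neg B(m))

\forall j\, \forall r\, \forall m\, (\neg B(j) \land B(r) \lor \neg B(m))

Eliminate → and ↔ using ¬ and ∨.
  \neg (\neg \neg (\exists j\, B(j)) \lor \neg (\forall j\, B(j))) \lor (\forall m\, \neg B(m))
Push ¬ through the quantifiers and connectives to reach negation normal form:
  (\forall j\, \neg B(j)) \land (\forall j\, B(j)) \lor (\forall m\, \neg B(m))
Give each quantifier a distinct variable: j↦r.
  (\forall j\, \neg B(j)) \land (\forall r\, B(r)) \lor (\forall m\, \neg B(m))
Extract every quantifier outward, since the variables are now distinct and don't occur free across branches:
  \forall j\, \forall r\, \forall m\, (\neg B(j) \land B(r) \lor \neg B(m))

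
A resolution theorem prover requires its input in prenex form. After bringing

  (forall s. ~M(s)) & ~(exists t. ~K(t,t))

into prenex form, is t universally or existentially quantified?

Drive negations inward (¬∀x A ≡ ∃x ¬A, ¬∃x A ≡ ∀x ¬A, De Morgan for ∧/∨):
  (forall s. ~M(s)) & (forall t. K(t,t))
Extract every quantifier outward, since the variables are now distinct and don't occur free across branches:
  forall s. forall t. (~M(s) & K(t,t))
The quantifier exists t sits under an odd number of negations, so it flips to forall t.

universal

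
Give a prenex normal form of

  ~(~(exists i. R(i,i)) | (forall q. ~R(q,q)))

exists i. exists q. (R(i,i) & R(q,q))

Push ¬ through the quantifiers and connectives to reach negation normal form:
  (exists i. R(i,i)) & (exists q. R(q,q))
All bound variables are already distinct, so no renaming is needed.
Pull the quantifiers to the front (each side's bound variable is not free in the other side):
  exists i. exists q. (R(i,i) & R(q,q))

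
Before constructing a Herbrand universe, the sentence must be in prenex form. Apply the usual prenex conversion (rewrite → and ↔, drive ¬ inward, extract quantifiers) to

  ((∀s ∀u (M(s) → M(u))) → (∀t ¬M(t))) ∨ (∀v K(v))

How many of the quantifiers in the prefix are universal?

Rewrite implications/biconditionals: A → B as ¬A ∨ B.
  ¬(∀s ∀u (¬M(s) ∨ M(u))) ∨ (∀t ¬M(t)) ∨ (∀v K(v))
Push ¬ through the quantifiers and connectives to reach negation normal form:
  (∃s ∃u (M(s) ∧ ¬M(u))) ∨ (∀t ¬M(t)) ∨ (∀v K(v))
All bound variables are already distinct, so no renaming is needed.
Finally move all quantifiers to the prefix:
  ∃s ∃u ∀t ∀v (M(s) ∧ ¬M(u) ∨ ¬M(t) ∨ K(v))
The prefix is ∃s ∃u ∀t ∀v: 2 universal, 2 existential.

2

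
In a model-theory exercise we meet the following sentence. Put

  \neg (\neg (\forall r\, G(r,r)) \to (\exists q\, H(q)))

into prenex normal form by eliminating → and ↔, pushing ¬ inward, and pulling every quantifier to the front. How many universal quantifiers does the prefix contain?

1

Eliminate → and ↔ using ¬ and ∨.
  \neg (\neg \neg (\forall r\, G(r,r)) \lor (\exists q\, H(q)))
Push ¬ through the quantifiers and connectives to reach negation normal form:
  (\exists r\, \neg G(r,r)) \land (\forall q\, \neg H(q))
All bound variables are already distinct, so no renaming is needed.
Finally move all quantifiers to the prefix:
  \exists r\, \forall q\, (\neg G(r,r) \land \neg H(q))
The prefix is \exists r \forall q: 1 universal, 1 existential.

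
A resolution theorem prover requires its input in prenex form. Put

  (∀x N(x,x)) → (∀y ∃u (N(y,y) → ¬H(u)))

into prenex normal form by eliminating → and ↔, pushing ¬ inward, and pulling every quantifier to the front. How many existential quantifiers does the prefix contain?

2

First replace A → B with ¬A ∨ B.
  ¬(∀x N(x,x)) ∨ (∀y ∃u (¬N(y,y) ∨ ¬H(u)))
Drive negations inward (¬∀x A ≡ ∃x ¬A, ¬∃x A ≡ ∀x ¬A, De Morgan for ∧/∨):
  (∃x ¬N(x,x)) ∨ (∀y ∃u (¬N(y,y) ∨ ¬H(u)))
Finally move all quantifiers to the prefix:
  ∃x ∀y ∃u (¬N(x,x) ∨ ¬N(y,y) ∨ ¬H(u))
The prefix is ∃x ∀y ∃u: 1 universal, 2 existential.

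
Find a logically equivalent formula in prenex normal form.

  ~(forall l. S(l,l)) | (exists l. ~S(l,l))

exists l. exists s. (~S(l,l) | ~S(s,s))

Move each ¬ inward, flipping quantifiers it crosses:
  (exists l. ~S(l,l)) | (exists l. ~S(l,l))
Rename bound variables to avoid capture: l↦s.
  (exists l. ~S(l,l)) | (exists s. ~S(s,s))
Extract every quantifier outward, since the variables are now distinct and don't occur free across branches:
  exists l. exists s. (~S(l,l) | ~S(s,s))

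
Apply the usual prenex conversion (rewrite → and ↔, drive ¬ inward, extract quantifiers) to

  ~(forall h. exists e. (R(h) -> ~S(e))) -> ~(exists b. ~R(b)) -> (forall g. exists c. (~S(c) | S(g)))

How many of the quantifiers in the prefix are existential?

3

Rewrite implications/biconditionals: A → B as ¬A ∨ B.
  ~~(forall h. exists e. (~R(h) | ~S(e))) | ~~(exists b. ~R(b)) | (forall g. exists c. (~S(c) | S(g)))
Move each ¬ inward, flipping quantifiers it crosses:
  (forall h. exists e. (~R(h) | ~S(e))) | (exists b. ~R(b)) | (forall g. exists c. (~S(c) | S(g)))
All bound variables are already distinct, so no renaming is needed.
Finally move all quantifiers to the prefix:
  forall h. exists e. exists b. forall g. exists c. (~R(h) | ~S(e) | ~R(b) | ~S(c) | S(g))
The prefix is forall h exists e exists b forall g exists c: 2 universal, 3 existential.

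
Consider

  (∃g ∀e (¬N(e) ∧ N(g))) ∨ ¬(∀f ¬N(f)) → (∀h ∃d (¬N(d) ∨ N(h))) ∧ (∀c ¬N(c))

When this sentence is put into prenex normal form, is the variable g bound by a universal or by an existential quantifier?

universal

Eliminate → and ↔ using ¬ and ∨.
  ¬((∃g ∀e (¬N(e) ∧ N(g))) ∨ ¬(∀f ¬N(f))) ∨ (∀h ∃d (¬N(d) ∨ N(h))) ∧ (∀c ¬N(c))
Move each ¬ inward, flipping quantifiers it crosses:
  (∀g ∃e (N(e) ∨ ¬N(g))) ∧ (∀f ¬N(f)) ∨ (∀h ∃d (¬N(d) ∨ N(h))) ∧ (∀c ¬N(c))
All bound variables are already distinct, so no renaming is needed.
Extract every quantifier outward, since the variables are now distinct and don't occur free across branches:
  ∀g ∃e ∀f ∀h ∃d ∀c ((N(e) ∨ ¬N(g)) ∧ ¬N(f) ∨ (¬N(d) ∨ N(h)) ∧ ¬N(c))
The quantifier ∃g sits under an odd number of negations (counting the antecedent side of each →), so it flips to ∀g.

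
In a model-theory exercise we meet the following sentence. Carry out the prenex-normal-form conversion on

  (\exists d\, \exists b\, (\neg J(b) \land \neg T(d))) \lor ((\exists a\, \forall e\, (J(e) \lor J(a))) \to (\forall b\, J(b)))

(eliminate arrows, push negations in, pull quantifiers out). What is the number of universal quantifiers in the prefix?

2

Eliminate → and ↔ using ¬ and ∨.
  (\exists d\, \exists b\, (\neg J(b) \land \neg T(d))) \lor \neg (\exists a\, \forall e\, (J(e) \lor J(a))) \lor (\forall b\, J(b))
Push ¬ through the quantifiers and connectives to reach negation normal form:
  (\exists d\, \exists b\, (\neg J(b) \land \neg T(d))) \lor (\forall a\, \exists e\, (\neg J(e) \land \neg J(a))) \lor (\forall b\, J(b))
Standardize variables apart so no two quantifiers bind the same name: b↦c.
  (\exists d\, \exists b\, (\neg J(b) \land \neg T(d))) \lor (\forall a\, \exists e\, (\neg J(e) \land \neg J(a))) \lor (\forall c\, J(c))
Pull the quantifiers to the front (each side's bound variable is not free in the other side):
  \exists d\, \exists b\, \forall a\, \exists e\, \forall c\, (\neg J(b) \land \neg T(d) \lor \neg J(e) \land \neg J(a) \lor J(c))
The prefix is \exists d \exists b \forall a \exists e \forall c: 2 universal, 3 existential.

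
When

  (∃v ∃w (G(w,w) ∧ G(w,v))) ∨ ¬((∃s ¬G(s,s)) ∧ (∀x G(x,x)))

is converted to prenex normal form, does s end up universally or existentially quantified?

Push ¬ through the quantifiers and connectives to reach negation normal form:
  (∃v ∃w (G(w,w) ∧ G(w,v))) ∨ (∀s G(s,s)) ∨ (∃x ¬G(x,x))
All bound variables are already distinct, so no renaming is needed.
Extract every quantifier outward, since the variables are now distinct and don't occur free across branches:
  ∃v ∃w ∀s ∃x (G(w,w) ∧ G(w,v) ∨ G(s,s) ∨ ¬G(x,x))
The quantifier ∃s sits under an odd number of negations, so it flips to ∀s.

universal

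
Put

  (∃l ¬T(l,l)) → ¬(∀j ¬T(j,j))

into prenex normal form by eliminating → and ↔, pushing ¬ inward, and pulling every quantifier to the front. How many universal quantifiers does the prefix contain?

1

First replace A → B with ¬A ∨ B.
  ¬(∃l ¬T(l,l)) ∨ ¬(∀j ¬T(j,j))
Move each ¬ inward, flipping quantifiers it crosses:
  (∀l T(l,l)) ∨ (∃j T(j,j))
Extract every quantifier outward, since the variables are now distinct and don't occur free across branches:
  ∀l ∃j (T(l,l) ∨ T(j,j))
The prefix is ∀l ∃j: 1 universal, 1 existential.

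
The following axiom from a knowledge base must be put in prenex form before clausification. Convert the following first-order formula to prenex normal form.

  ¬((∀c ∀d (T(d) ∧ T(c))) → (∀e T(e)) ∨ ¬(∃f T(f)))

∀c ∀d ∃e ∃f (T(d) ∧ T(c) ∧ ¬T(e) ∧ T(f))

First replace A → B with ¬A ∨ B.
  ¬(¬(∀c ∀d (T(d) ∧ T(c))) ∨ (∀e T(e)) ∨ ¬(∃f T(f)))
Move each ¬ inward, flipping quantifiers it crosses:
  (∀c ∀d (T(d) ∧ T(c))) ∧ (∃e ¬T(e)) ∧ (∃f T(f))
Finally move all quantifiers to the prefix:
  ∀c ∀d ∃e ∃f (T(d) ∧ T(c) ∧ ¬T(e) ∧ T(f))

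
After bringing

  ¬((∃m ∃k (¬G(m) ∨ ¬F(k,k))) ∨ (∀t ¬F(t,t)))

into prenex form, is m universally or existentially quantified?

universal

Push ¬ through the quantifiers and connectives to reach negation normal form:
  (∀m ∀k (G(m) ∧ F(k,k))) ∧ (∃t F(t,t))
Finally move all quantifiers to the prefix:
  ∀m ∀k ∃t (G(m) ∧ F(k,k) ∧ F(t,t))
The quantifier ∃m sits under an odd number of negations, so it flips to ∀m.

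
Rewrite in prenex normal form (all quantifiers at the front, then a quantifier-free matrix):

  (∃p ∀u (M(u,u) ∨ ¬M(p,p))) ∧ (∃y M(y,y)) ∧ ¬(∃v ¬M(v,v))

Move each ¬ inward, flipping quantifiers it crosses:
  (∃p ∀u (M(u,u) ∨ ¬M(p,p))) ∧ (∃y M(y,y)) ∧ (∀v M(v,v))
All bound variables are already distinct, so no renaming is needed.
Extract every quantifier outward, since the variables are now distinct and don't occur free across branches:
  ∃p ∀u ∃y ∀v ((M(u,u) ∨ ¬M(p,p)) ∧ M(y,y) ∧ M(v,v))

∃p ∀u ∃y ∀v ((M(u,u) ∨ ¬M(p,p)) ∧ M(y,y) ∧ M(v,v))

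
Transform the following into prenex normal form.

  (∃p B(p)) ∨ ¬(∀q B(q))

∃p ∃q (B(p) ∨ ¬B(q))

Push ¬ through the quantifiers and connectives to reach negation normal form:
  (∃p B(p)) ∨ (∃q ¬B(q))
Finally move all quantifiers to the prefix:
  ∃p ∃q (B(p) ∨ ¬B(q))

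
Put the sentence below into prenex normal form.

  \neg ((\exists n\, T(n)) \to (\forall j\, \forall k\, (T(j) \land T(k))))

Eliminate → and ↔ using ¬ and ∨.
  \neg (\neg (\exists n\, T(n)) \lor (\forall j\, \forall k\, (T(j) \land T(k))))
Drive negations inward (¬∀x A ≡ ∃x ¬A, ¬∃x A ≡ ∀x ¬A, De Morgan for ∧/∨):
  (\exists n\, T(n)) \land (\exists j\, \exists k\, (\neg T(j) \lor \neg T(k)))
Pull the quantifiers to the front (each side's bound variable is not free in the other side):
  \exists n\, \exists j\, \exists k\, (T(n) \land (\neg T(j) \lor \neg T(k)))

\exists n\, \exists j\, \exists k\, (T(n) \land (\neg T(j) \lor \neg T(k)))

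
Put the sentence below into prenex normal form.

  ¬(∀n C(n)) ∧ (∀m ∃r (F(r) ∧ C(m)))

Push ¬ through the quantifiers and connectives to reach negation normal form:
  (∃n ¬C(n)) ∧ (∀m ∃r (F(r) ∧ C(m)))
Finally move all quantifiers to the prefix:
  ∃n ∀m ∃r (¬C(n) ∧ F(r) ∧ C(m))

∃n ∀m ∃r (¬C(n) ∧ F(r) ∧ C(m))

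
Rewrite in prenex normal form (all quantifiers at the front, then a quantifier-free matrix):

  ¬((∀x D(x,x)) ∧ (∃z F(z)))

∃x ∀z (¬D(x,x) ∨ ¬F(z))

Move each ¬ inward, flipping quantifiers it crosses:
  (∃x ¬D(x,x)) ∨ (∀z ¬F(z))
All bound variables are already distinct, so no renaming is needed.
Finally move all quantifiers to the prefix:
  ∃x ∀z (¬D(x,x) ∨ ¬F(z))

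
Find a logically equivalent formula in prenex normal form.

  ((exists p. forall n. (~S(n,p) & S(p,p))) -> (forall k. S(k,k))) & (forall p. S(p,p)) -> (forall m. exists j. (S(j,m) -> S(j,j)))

Rewrite implications/biconditionals: A → B as ¬A ∨ B.
  ~((~(exists p. forall n. (~S(n,p) & S(p,p))) | (forall k. S(k,k))) & (forall p. S(p,p))) | (forall m. exists j. (~S(j,m) | S(j,j)))
Move each ¬ inward, flipping quantifiers it crosses:
  (exists p. forall n. (~S(n,p) & S(p,p))) & (exists k. ~S(k,k)) | (exists p. ~S(p,p)) | (forall m. exists j. (~S(j,m) | S(j,j)))
Standardize variables apart so no two quantifiers bind the same name: p↦y1.
  (exists p. forall n. (~S(n,p) & S(p,p))) & (exists k. ~S(k,k)) | (exists y1. ~S(y1,y1)) | (forall m. exists j. (~S(j,m) | S(j,j)))
Finally move all quantifiers to the prefix:
  exists p. forall n. exists k. exists y1. forall m. exists j. (~S(n,p) & S(p,p) & ~S(k,k) | ~S(y1,y1) | ~S(j,m) | S(j,j))

exists p. forall n. exists k. exists y1. forall m. exists j. (~S(n,p) & S(p,p) & ~S(k,k) | ~S(y1,y1) | ~S(j,m) | S(j,j))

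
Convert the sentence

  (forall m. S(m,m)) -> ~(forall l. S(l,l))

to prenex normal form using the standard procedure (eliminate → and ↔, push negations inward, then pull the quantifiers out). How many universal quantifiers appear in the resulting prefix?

0

Rewrite implications/biconditionals: A → B as ¬A ∨ B.
  ~(forall m. S(m,m)) | ~(forall l. S(l,l))
Move each ¬ inward, flipping quantifiers it crosses:
  (exists m. ~S(m,m)) | (exists l. ~S(l,l))
All bound variables are already distinct, so no renaming is needed.
Extract every quantifier outward, since the variables are now distinct and don't occur free across branches:
  exists m. exists l. (~S(m,m) | ~S(l,l))
The prefix is exists m exists l: 0 universal, 2 existential.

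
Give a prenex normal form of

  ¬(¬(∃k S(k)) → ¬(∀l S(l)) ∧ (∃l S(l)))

∀k ∀l ∀a (¬S(k) ∧ (S(l) ∨ ¬S(a)))

Eliminate → and ↔ using ¬ and ∨.
  ¬(¬¬(∃k S(k)) ∨ ¬(∀l S(l)) ∧ (∃l S(l)))
Push ¬ through the quantifiers and connectives to reach negation normal form:
  (∀k ¬S(k)) ∧ ((∀l S(l)) ∨ (∀l ¬S(l)))
Give each quantifier a distinct variable: l↦a.
  (∀k ¬S(k)) ∧ ((∀l S(l)) ∨ (∀a ¬S(a)))
Pull the quantifiers to the front (each side's bound variable is not free in the other side):
  ∀k ∀l ∀a (¬S(k) ∧ (S(l) ∨ ¬S(a)))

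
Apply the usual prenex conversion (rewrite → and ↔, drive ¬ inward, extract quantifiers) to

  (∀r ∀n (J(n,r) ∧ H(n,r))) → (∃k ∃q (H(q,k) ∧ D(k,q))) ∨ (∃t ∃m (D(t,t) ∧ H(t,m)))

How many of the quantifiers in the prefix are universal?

0

Rewrite implications/biconditionals: A → B as ¬A ∨ B.
  ¬(∀r ∀n (J(n,r) ∧ H(n,r))) ∨ (∃k ∃q (H(q,k) ∧ D(k,q))) ∨ (∃t ∃m (D(t,t) ∧ H(t,m)))
Drive negations inward (¬∀x A ≡ ∃x ¬A, ¬∃x A ≡ ∀x ¬A, De Morgan for ∧/∨):
  (∃r ∃n (¬J(n,r) ∨ ¬H(n,r))) ∨ (∃k ∃q (H(q,k) ∧ D(k,q))) ∨ (∃t ∃m (D(t,t) ∧ H(t,m)))
All bound variables are already distinct, so no renaming is needed.
Extract every quantifier outward, since the variables are now distinct and don't occur free across branches:
  ∃r ∃n ∃k ∃q ∃t ∃m (¬J(n,r) ∨ ¬H(n,r) ∨ H(q,k) ∧ D(k,q) ∨ D(t,t) ∧ H(t,m))
The prefix is ∃r ∃n ∃k ∃q ∃t ∃m: 0 universal, 6 existential.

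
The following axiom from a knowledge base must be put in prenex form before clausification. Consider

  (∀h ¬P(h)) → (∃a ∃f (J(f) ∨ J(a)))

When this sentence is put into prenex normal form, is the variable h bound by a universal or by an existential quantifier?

existential

Rewrite implications/biconditionals: A → B as ¬A ∨ B.
  ¬(∀h ¬P(h)) ∨ (∃a ∃f (J(f) ∨ J(a)))
Drive negations inward (¬∀x A ≡ ∃x ¬A, ¬∃x A ≡ ∀x ¬A, De Morgan for ∧/∨):
  (∃h P(h)) ∨ (∃a ∃f (J(f) ∨ J(a)))
Extract every quantifier outward, since the variables are now distinct and don't occur free across branches:
  ∃h ∃a ∃f (P(h) ∨ J(f) ∨ J(a))
The quantifier ∀h sits under an odd number of negations (counting the antecedent side of each →), so it flips to ∃h.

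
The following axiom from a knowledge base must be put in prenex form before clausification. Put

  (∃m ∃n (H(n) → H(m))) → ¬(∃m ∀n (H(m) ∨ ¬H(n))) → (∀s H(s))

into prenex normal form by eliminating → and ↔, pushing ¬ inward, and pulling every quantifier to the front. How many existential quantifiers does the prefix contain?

Rewrite implications/biconditionals: A → B as ¬A ∨ B.
  ¬(∃m ∃n (¬H(n) ∨ H(m))) ∨ ¬¬(∃m ∀n (H(m) ∨ ¬H(n))) ∨ (∀s H(s))
Drive negations inward (¬∀x A ≡ ∃x ¬A, ¬∃x A ≡ ∀x ¬A, De Morgan for ∧/∨):
  (∀m ∀n (H(n) ∧ ¬H(m))) ∨ (∃m ∀n (H(m) ∨ ¬H(n))) ∨ (∀s H(s))
Rename bound variables to avoid capture: m↦v, n↦t.
  (∀m ∀n (H(n) ∧ ¬H(m))) ∨ (∃v ∀t (H(v) ∨ ¬H(t))) ∨ (∀s H(s))
Extract every quantifier outward, since the variables are now distinct and don't occur free across branches:
  ∀m ∀n ∃v ∀t ∀s (H(n) ∧ ¬H(m) ∨ H(v) ∨ ¬H(t) ∨ H(s))
The prefix is ∀m ∀n ∃v ∀t ∀s: 4 universal, 1 existential.

1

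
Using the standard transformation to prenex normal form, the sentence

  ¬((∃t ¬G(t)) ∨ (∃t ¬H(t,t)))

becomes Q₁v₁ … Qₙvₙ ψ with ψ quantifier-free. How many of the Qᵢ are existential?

Push ¬ through the quantifiers and connectives to reach negation normal form:
  (∀t G(t)) ∧ (∀t H(t,t))
Give each quantifier a distinct variable: t↦u.
  (∀t G(t)) ∧ (∀u H(u,u))
Extract every quantifier outward, since the variables are now distinct and don't occur free across branches:
  ∀t ∀u (G(t) ∧ H(u,u))
The prefix is ∀t ∀u: 2 universal, 0 existential.

0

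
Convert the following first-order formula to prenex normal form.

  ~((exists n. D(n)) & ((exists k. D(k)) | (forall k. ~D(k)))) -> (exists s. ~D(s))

Rewrite implications/biconditionals: A → B as ¬A ∨ B.
  ~~((exists n. D(n)) & ((exists k. D(k)) | (forall k. ~D(k)))) | (exists s. ~D(s))
Move each ¬ inward, flipping quantifiers it crosses:
  (exists n. D(n)) & ((exists k. D(k)) | (forall k. ~D(k))) | (exists s. ~D(s))
Give each quantifier a distinct variable: k↦q.
  (exists n. D(n)) & ((exists k. D(k)) | (forall q. ~D(q))) | (exists s. ~D(s))
Extract every quantifier outward, since the variables are now distinct and don't occur free across branches:
  exists n. exists k. forall q. exists s. (D(n) & (D(k) | ~D(q)) | ~D(s))

exists n. exists k. forall q. exists s. (D(n) & (D(k) | ~D(q)) | ~D(s))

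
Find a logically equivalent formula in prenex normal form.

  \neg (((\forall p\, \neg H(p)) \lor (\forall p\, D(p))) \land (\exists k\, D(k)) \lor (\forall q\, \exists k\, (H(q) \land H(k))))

\exists p\, \exists a\, \forall k\, \exists q\, \forall y1\, ((H(p) \land \neg D(a) \lor \neg D(k)) \land (\neg H(q) \lor \neg H(y1)))

Drive negations inward (¬∀x A ≡ ∃x ¬A, ¬∃x A ≡ ∀x ¬A, De Morgan for ∧/∨):
  ((\exists p\, H(p)) \land (\exists p\, \neg D(p)) \lor (\forall k\, \neg D(k))) \land (\exists q\, \forall k\, (\neg H(q) \lor \neg H(k)))
Standardize variables apart so no two quantifiers bind the same name: p↦a, k↦y1.
  ((\exists p\, H(p)) \land (\exists a\, \neg D(a)) \lor (\forall k\, \neg D(k))) \land (\exists q\, \forall y1\, (\neg H(q) \lor \neg H(y1)))
Extract every quantifier outward, since the variables are now distinct and don't occur free across branches:
  \exists p\, \exists a\, \forall k\, \exists q\, \forall y1\, ((H(p) \land \neg D(a) \lor \neg D(k)) \land (\neg H(q) \lor \neg H(y1)))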